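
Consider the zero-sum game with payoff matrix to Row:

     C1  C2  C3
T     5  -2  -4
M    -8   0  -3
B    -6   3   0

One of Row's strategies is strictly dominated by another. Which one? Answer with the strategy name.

M

B gives a strictly higher payoff than M against every column: -6 > -8, 3 > 0, 0 > -3.
So M is strictly dominated and Row never plays it.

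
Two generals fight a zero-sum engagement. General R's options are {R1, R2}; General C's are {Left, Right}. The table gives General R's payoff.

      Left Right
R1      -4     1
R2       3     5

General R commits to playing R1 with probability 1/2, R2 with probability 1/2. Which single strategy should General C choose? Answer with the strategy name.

If General C plays Left, General R's expected payoff is (1/2)·(-4) + (1/2)·3 = -1/2.
If General C plays Right, General R's expected payoff is (1/2)·1 + (1/2)·5 = 3.
General C minimizes General R's payoff; the smallest is -1/2, so the best response is Left.

Left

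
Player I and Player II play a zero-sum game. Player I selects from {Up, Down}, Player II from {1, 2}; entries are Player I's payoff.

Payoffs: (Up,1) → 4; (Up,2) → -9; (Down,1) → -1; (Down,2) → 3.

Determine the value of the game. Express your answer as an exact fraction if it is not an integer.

3/17

Row minima: Up → -9, Down → -1; maximin = -1.
Column maxima: 1 → 4, 2 → 3; minimax = 3.
-1 ≠ 3, so there is no saddle point; optimal play is mixed.
Let Player I play Up with probability p. Expected payoff against 1: 4p + (-1)(1−p) = 5p − 1; against 2: (-9)p + 3(1−p) = −12p + 3.
Setting these equal: 5p − 1 = −12p + 3 ⇒ 17p = 4 ⇒ p = 4/17, and the value is (5)·(4/17) − 1 = 3/17.
For Player II: with q = P(1), equating Up's and Down's payoffs gives 13q − 9 = −4q + 3 ⇒ q = 12/17.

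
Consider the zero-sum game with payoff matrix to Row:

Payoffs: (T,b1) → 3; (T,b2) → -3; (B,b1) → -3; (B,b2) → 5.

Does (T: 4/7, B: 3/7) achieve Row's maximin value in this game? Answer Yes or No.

Yes

Against b1 this mix gives (4/7)·3 + (3/7)·(-3) = 3/7.
Against b2 this mix gives (4/7)·(-3) + (3/7)·5 = 3/7.
All of Column's active replies (b1, b2) yield 3/7, and no column does worse for Row. The mix makes Column indifferent and guarantees 3/7, so it is optimal.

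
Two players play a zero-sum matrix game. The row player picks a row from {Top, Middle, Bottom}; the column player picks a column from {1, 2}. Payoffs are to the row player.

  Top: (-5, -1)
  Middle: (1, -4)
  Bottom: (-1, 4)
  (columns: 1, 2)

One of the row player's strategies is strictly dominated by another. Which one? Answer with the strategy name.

Bottom gives a strictly higher payoff than Top against every column: -1 > -5, 4 > -1.
So Top is strictly dominated and the row player never plays it.

Top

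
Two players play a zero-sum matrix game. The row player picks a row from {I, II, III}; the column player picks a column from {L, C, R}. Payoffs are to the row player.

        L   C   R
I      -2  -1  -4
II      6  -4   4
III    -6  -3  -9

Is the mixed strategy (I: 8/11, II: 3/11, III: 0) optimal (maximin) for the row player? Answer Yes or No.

Against L this mix gives (8/11)·(-2) + (3/11)·6 = 2/11.
Against C this mix gives (8/11)·(-1) + (3/11)·(-4) = -20/11.
Against R this mix gives (8/11)·(-4) + (3/11)·4 = -20/11.
All of the column player's active replies (C, R) yield -20/11, and no column does worse for the row player. The mix makes the column player indifferent and guarantees -20/11, so it is optimal.

Yes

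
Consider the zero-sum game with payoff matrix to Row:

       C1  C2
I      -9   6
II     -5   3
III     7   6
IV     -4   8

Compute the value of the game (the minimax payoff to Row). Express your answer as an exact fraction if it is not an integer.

Row minima: I → -9, II → -5, III → 6, IV → -4; maximin = 6.
Column maxima: C1 → 7, C2 → 8; minimax = 7.
6 ≠ 7, so there is no saddle point; optimal play is mixed.
I is strictly dominated by IV, so Row never plays it.
II is strictly dominated by III, so Row never plays it.
On the remaining 2×2 (III, IV vs C1, C2):
Let Row play III with probability p. Expected payoff against C1: 7p + (-4)(1−p) = 11p − 4; against C2: 6p + 8(1−p) = −2p + 8.
Setting these equal: 11p − 4 = −2p + 8 ⇒ 13p = 12 ⇒ p = 12/13, and the value is (11)·(12/13) − 4 = 80/13.
For Column: with q = P(C1), equating III's and IV's payoffs gives q + 6 = −12q + 8 ⇒ q = 2/13.

80/13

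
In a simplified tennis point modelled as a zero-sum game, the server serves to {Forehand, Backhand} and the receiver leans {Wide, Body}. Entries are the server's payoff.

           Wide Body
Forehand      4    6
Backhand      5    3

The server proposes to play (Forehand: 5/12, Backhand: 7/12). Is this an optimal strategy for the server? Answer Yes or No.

Against Wide this mix gives (5/12)·4 + (7/12)·5 = 55/12.
Against Body this mix gives (5/12)·6 + (7/12)·3 = 17/4.
The receiver will play Body, holding the server to 17/4. Shifting weight toward the row that does better against Body would raise this floor (the equalizing mix achieves 9/2 against both Body and Wide), so the proposed strategy is not optimal.

No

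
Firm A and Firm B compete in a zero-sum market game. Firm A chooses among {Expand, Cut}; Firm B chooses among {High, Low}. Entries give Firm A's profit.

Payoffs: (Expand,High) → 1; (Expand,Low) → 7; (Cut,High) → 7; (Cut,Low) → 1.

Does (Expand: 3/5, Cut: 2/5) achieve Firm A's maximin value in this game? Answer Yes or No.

Against High this mix gives (3/5)·1 + (2/5)·7 = 17/5.
Against Low this mix gives (3/5)·7 + (2/5)·1 = 23/5.
Firm B will play High, holding Firm A to 17/5. Shifting weight toward the row that does better against High would raise this floor (the equalizing mix achieves 4 against both High and Low), so the proposed strategy is not optimal.

No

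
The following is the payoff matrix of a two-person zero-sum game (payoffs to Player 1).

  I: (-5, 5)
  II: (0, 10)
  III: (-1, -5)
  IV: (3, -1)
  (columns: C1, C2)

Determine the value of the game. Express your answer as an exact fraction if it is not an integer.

Row minima: I → -5, II → 0, III → -5, IV → -1; maximin = 0.
Column maxima: C1 → 3, C2 → 10; minimax = 3.
0 ≠ 3, so there is no saddle point; optimal play is mixed.
I is strictly dominated by II, so Player 1 never plays it.
III is strictly dominated by II, so Player 1 never plays it.
On the remaining 2×2 (II, IV vs C1, C2):
Let Player 1 play II with probability p. Expected payoff against C1: 0p + 3(1−p) = −3p + 3; against C2: 10p + (-1)(1−p) = 11p − 1.
Setting these equal: −3p + 3 = 11p − 1 ⇒ −14p = -4 ⇒ p = 2/7, and the value is (-3)·(2/7) + 3 = 15/7.
For Player 2: with q = P(C1), equating II's and IV's payoffs gives −10q + 10 = 4q − 1 ⇒ q = 11/14.

15/7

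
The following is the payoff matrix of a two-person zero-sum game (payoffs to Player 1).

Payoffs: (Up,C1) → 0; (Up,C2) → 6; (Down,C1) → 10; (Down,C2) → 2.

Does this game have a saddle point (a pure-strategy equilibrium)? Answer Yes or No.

Row minima: Up → 0, Down → 2; maximin = 2.
Column maxima: C1 → 10, C2 → 6; minimax = 6.
2 ≠ 6, so no pure-strategy equilibrium exists.

No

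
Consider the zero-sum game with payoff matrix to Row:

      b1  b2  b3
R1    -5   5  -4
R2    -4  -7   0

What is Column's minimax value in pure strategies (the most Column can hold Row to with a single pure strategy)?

-4

Column maxima: b1 → -4, b2 → 5, b3 → 0.
The smallest of these is -4.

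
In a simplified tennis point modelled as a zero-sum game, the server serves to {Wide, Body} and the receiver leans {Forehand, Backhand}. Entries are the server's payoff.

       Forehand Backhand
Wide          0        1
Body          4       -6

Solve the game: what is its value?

Row minima: Wide → 0, Body → -6; maximin = 0.
Column maxima: Forehand → 4, Backhand → 1; minimax = 1.
0 ≠ 1, so there is no saddle point; optimal play is mixed.
Let the server play Wide with probability p. Expected payoff against Forehand: 0p + 4(1−p) = −4p + 4; against Backhand: 1p + (-6)(1−p) = 7p − 6.
Setting these equal: −4p + 4 = 7p − 6 ⇒ −11p = -10 ⇒ p = 10/11, and the value is (-4)·(10/11) + 4 = 4/11.
For the receiver: with q = P(Forehand), equating Wide's and Body's payoffs gives −q + 1 = 10q − 6 ⇒ q = 7/11.

4/11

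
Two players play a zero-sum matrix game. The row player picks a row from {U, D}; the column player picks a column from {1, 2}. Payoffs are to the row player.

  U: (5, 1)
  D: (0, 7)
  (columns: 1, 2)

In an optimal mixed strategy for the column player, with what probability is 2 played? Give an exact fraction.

5/11

Row minima: U → 1, D → 0; maximin = 1.
Column maxima: 1 → 5, 2 → 7; minimax = 5.
1 ≠ 5, so there is no saddle point; optimal play is mixed.
Let the row player play U with probability p. Expected payoff against 1: 5p + 0(1−p) = 5p; against 2: 1p + 7(1−p) = −6p + 7.
Setting these equal: 5p = −6p + 7 ⇒ 11p = 7 ⇒ p = 7/11, and the value is (5)·(7/11) = 35/11.
For the column player: with q = P(1), equating U's and D's payoffs gives 4q + 1 = −7q + 7 ⇒ q = 6/11.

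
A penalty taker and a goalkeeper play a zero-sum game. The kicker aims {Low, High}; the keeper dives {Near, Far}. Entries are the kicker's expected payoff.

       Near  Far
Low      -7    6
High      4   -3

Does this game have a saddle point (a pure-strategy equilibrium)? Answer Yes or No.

Row minima: Low → -7, High → -3; maximin = -3.
Column maxima: Near → 4, Far → 6; minimax = 4.
-3 ≠ 4, so no pure-strategy equilibrium exists.

No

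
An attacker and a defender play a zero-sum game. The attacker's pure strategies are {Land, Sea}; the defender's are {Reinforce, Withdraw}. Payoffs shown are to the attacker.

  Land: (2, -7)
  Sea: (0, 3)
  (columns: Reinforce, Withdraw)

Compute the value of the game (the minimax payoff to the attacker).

Row minima: Land → -7, Sea → 0; maximin = 0.
Column maxima: Reinforce → 2, Withdraw → 3; minimax = 2.
0 ≠ 2, so there is no saddle point; optimal play is mixed.
Let the attacker play Land with probability p. Expected payoff against Reinforce: 2p + 0(1−p) = 2p; against Withdraw: (-7)p + 3(1−p) = −10p + 3.
Setting these equal: 2p = −10p + 3 ⇒ 12p = 3 ⇒ p = 1/4, and the value is (2)·(1/4) = 1/2.
For the defender: with q = P(Reinforce), equating Land's and Sea's payoffs gives 9q − 7 = −3q + 3 ⇒ q = 5/6.

1/2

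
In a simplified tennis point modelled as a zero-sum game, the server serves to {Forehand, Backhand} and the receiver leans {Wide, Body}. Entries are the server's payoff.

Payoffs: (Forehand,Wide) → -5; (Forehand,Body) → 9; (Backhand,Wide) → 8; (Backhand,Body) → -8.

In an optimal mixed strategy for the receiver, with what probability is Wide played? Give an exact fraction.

17/30

Row minima: Forehand → -5, Backhand → -8; maximin = -5.
Column maxima: Wide → 8, Body → 9; minimax = 8.
-5 ≠ 8, so there is no saddle point; optimal play is mixed.
Let the server play Forehand with probability p. Expected payoff against Wide: (-5)p + 8(1−p) = −13p + 8; against Body: 9p + (-8)(1−p) = 17p − 8.
Setting these equal: −13p + 8 = 17p − 8 ⇒ −30p = -16 ⇒ p = 8/15, and the value is (-13)·(8/15) + 8 = 16/15.
For the receiver: with q = P(Wide), equating Forehand's and Backhand's payoffs gives −14q + 9 = 16q − 8 ⇒ q = 17/30.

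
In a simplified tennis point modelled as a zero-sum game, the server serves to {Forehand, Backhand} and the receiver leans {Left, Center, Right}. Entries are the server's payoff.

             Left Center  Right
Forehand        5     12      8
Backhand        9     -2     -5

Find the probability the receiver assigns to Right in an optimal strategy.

4/17

Row minima: Forehand → 5, Backhand → -5; maximin = 5.
Column maxima: Left → 9, Center → 12, Right → 8; minimax = 8.
5 ≠ 8, so there is no saddle point; optimal play is mixed.
Center is strictly dominated by Right (it gives the server strictly more in every row), so the receiver never plays it.
On the remaining 2×2 (Forehand, Backhand vs Left, Right):
Let the server play Forehand with probability p. Expected payoff against Left: 5p + 9(1−p) = −4p + 9; against Right: 8p + (-5)(1−p) = 13p − 5.
Setting these equal: −4p + 9 = 13p − 5 ⇒ −17p = -14 ⇒ p = 14/17, and the value is (-4)·(14/17) + 9 = 97/17.
For the receiver: with q = P(Left), equating Forehand's and Backhand's payoffs gives −3q + 8 = 14q − 5 ⇒ q = 13/17.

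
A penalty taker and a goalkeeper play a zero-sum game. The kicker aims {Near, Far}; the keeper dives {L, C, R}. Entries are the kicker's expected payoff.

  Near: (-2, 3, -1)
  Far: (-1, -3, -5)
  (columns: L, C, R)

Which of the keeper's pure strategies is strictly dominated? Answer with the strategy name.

R holds the kicker's payoff strictly below C in every row: -1 < 3, -5 < -3.
So C is strictly dominated for the keeper.

C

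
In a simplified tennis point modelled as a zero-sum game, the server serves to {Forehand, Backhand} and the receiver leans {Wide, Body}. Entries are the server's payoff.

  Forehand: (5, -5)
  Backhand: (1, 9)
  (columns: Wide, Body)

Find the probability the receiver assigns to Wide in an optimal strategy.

Row minima: Forehand → -5, Backhand → 1; maximin = 1.
Column maxima: Wide → 5, Body → 9; minimax = 5.
1 ≠ 5, so there is no saddle point; optimal play is mixed.
Let the server play Forehand with probability p. Expected payoff against Wide: 5p + 1(1−p) = 4p + 1; against Body: (-5)p + 9(1−p) = −14p + 9.
Setting these equal: 4p + 1 = −14p + 9 ⇒ 18p = 8 ⇒ p = 4/9, and the value is (4)·(4/9) + 1 = 25/9.
For the receiver: with q = P(Wide), equating Forehand's and Backhand's payoffs gives 10q − 5 = −8q + 9 ⇒ q = 7/9.

7/9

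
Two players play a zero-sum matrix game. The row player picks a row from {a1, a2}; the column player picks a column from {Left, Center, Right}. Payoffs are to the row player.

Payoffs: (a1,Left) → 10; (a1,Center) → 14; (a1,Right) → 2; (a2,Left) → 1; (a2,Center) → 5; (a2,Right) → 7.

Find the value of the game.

34/7

Row minima: a1 → 2, a2 → 1; maximin = 2.
Column maxima: Left → 10, Center → 14, Right → 7; minimax = 7.
2 ≠ 7, so there is no saddle point; optimal play is mixed.
Center is strictly dominated by Left (it gives the row player strictly more in every row), so the column player never plays it.
On the remaining 2×2 (a1, a2 vs Left, Right):
Let the row player play a1 with probability p. Expected payoff against Left: 10p + 1(1−p) = 9p + 1; against Right: 2p + 7(1−p) = −5p + 7.
Setting these equal: 9p + 1 = −5p + 7 ⇒ 14p = 6 ⇒ p = 3/7, and the value is (9)·(3/7) + 1 = 34/7.
For the column player: with q = P(Left), equating a1's and a2's payoffs gives 8q + 2 = −6q + 7 ⇒ q = 5/14.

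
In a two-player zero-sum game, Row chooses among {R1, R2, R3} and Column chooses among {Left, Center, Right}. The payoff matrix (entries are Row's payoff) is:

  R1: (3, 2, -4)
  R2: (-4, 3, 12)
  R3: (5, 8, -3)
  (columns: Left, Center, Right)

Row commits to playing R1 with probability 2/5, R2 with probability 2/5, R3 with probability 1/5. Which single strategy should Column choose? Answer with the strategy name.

Left

If Column plays Left, Row's expected payoff is (2/5)·3 + (2/5)·(-4) + (1/5)·5 = 3/5.
If Column plays Center, Row's expected payoff is (2/5)·2 + (2/5)·3 + (1/5)·8 = 18/5.
If Column plays Right, Row's expected payoff is (2/5)·(-4) + (2/5)·12 + (1/5)·(-3) = 13/5.
Column minimizes Row's payoff; the smallest is 3/5, so the best response is Left.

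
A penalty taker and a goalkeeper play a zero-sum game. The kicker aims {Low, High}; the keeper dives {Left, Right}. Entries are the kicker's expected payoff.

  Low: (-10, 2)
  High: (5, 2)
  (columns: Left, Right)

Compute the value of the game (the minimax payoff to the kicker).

Row minima: Low → -10, High → 2; maximin = 2.
Column maxima: Left → 5, Right → 2; minimax = 2.
Since maximin = minimax = 2, there is a saddle point and the value is 2.

2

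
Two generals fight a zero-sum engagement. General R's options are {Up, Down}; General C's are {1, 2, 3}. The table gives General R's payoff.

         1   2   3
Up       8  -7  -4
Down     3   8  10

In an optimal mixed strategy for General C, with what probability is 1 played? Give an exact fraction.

Row minima: Up → -7, Down → 3; maximin = 3.
Column maxima: 1 → 8, 2 → 8, 3 → 10; minimax = 8.
3 ≠ 8, so there is no saddle point; optimal play is mixed.
3 is strictly dominated by 2 (it gives General R strictly more in every row), so General C never plays it.
On the remaining 2×2 (Up, Down vs 1, 2):
Let General R play Up with probability p. Expected payoff against 1: 8p + 3(1−p) = 5p + 3; against 2: (-7)p + 8(1−p) = −15p + 8.
Setting these equal: 5p + 3 = −15p + 8 ⇒ 20p = 5 ⇒ p = 1/4, and the value is (5)·(1/4) + 3 = 17/4.
For General C: with q = P(1), equating Up's and Down's payoffs gives 15q − 7 = −5q + 8 ⇒ q = 3/4.

3/4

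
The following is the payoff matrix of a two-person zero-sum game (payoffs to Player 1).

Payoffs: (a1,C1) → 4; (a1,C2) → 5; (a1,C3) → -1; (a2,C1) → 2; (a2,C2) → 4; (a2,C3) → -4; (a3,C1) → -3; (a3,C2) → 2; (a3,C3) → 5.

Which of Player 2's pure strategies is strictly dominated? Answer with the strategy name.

C2

C1 holds Player 1's payoff strictly below C2 in every row: 4 < 5, 2 < 4, -3 < 2.
So C2 is strictly dominated for Player 2.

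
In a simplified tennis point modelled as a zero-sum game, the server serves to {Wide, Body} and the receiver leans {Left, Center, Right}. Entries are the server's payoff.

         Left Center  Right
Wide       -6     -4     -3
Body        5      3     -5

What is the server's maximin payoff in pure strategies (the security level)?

-5

Row minima: Wide → -6, Body → -5.
The best of these is -5.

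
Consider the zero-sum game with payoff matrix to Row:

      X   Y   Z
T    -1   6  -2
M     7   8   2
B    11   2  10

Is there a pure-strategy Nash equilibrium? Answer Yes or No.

Row minima: T → -2, M → 2, B → 2; maximin = 2.
Column maxima: X → 11, Y → 8, Z → 10; minimax = 8.
2 ≠ 8, so no pure-strategy equilibrium exists.

No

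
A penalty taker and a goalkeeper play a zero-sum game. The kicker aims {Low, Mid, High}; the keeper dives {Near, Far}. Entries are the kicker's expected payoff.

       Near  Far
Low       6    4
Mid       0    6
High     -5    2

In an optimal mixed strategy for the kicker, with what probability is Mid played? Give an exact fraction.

Row minima: Low → 4, Mid → 0, High → -5; maximin = 4.
Column maxima: Near → 6, Far → 6; minimax = 6.
4 ≠ 6, so there is no saddle point; optimal play is mixed.
High is strictly dominated by Low, so the kicker never plays it.
On the remaining 2×2 (Low, Mid vs Near, Far):
Let the kicker play Low with probability p. Expected payoff against Near: 6p + 0(1−p) = 6p; against Far: 4p + 6(1−p) = −2p + 6.
Setting these equal: 6p = −2p + 6 ⇒ 8p = 6 ⇒ p = 3/4, and the value is (6)·(3/4) = 9/2.
For the keeper: with q = P(Near), equating Low's and Mid's payoffs gives 2q + 4 = −6q + 6 ⇒ q = 1/4.

1/4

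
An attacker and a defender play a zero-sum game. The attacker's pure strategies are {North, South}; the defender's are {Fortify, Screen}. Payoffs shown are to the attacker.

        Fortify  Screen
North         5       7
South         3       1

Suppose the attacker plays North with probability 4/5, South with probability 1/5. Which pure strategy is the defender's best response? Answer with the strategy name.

If the defender plays Fortify, the attacker's expected payoff is (4/5)·5 + (1/5)·3 = 23/5.
If the defender plays Screen, the attacker's expected payoff is (4/5)·7 + (1/5)·1 = 29/5.
The defender minimizes the attacker's payoff; the smallest is 23/5, so the best response is Fortify.

Fortify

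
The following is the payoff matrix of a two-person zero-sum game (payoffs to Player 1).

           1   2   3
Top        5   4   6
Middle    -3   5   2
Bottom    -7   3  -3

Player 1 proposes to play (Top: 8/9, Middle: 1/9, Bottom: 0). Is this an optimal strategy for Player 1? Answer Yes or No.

Against 1 this mix gives (8/9)·5 + (1/9)·(-3) = 37/9.
Against 2 this mix gives (8/9)·4 + (1/9)·5 = 37/9.
Against 3 this mix gives (8/9)·6 + (1/9)·2 = 50/9.
All of Player 2's active replies (1, 2) yield 37/9, and no column does worse for Player 1. The mix makes Player 2 indifferent and guarantees 37/9, so it is optimal.

Yes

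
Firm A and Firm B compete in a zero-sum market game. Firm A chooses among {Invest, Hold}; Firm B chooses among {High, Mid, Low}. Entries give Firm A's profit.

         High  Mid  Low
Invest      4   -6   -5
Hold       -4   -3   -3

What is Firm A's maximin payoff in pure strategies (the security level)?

Row minima: Invest → -6, Hold → -4.
The best of these is -4.

-4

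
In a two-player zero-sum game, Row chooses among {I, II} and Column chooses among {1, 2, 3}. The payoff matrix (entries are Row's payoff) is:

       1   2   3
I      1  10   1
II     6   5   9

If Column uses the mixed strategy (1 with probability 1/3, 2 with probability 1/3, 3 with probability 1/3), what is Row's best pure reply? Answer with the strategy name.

II

Expected payoff of I: (1/3)·1 + (1/3)·10 + (1/3)·1 = 4.
Expected payoff of II: (1/3)·6 + (1/3)·5 + (1/3)·9 = 20/3.
The largest is 20/3, so Row's best response is II.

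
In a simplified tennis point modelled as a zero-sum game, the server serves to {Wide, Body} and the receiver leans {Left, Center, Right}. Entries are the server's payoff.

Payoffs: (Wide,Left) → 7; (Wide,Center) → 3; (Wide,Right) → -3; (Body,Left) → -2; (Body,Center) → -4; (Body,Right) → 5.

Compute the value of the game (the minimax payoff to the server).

1/5

Row minima: Wide → -3, Body → -4; maximin = -3.
Column maxima: Left → 7, Center → 3, Right → 5; minimax = 3.
-3 ≠ 3, so there is no saddle point; optimal play is mixed.
Left is strictly dominated by Center (it gives the server strictly more in every row), so the receiver never plays it.
On the remaining 2×2 (Wide, Body vs Center, Right):
Let the server play Wide with probability p. Expected payoff against Center: 3p + (-4)(1−p) = 7p − 4; against Right: (-3)p + 5(1−p) = −8p + 5.
Setting these equal: 7p − 4 = −8p + 5 ⇒ 15p = 9 ⇒ p = 3/5, and the value is (7)·(3/5) − 4 = 1/5.
For the receiver: with q = P(Center), equating Wide's and Body's payoffs gives 6q − 3 = −9q + 5 ⇒ q = 8/15.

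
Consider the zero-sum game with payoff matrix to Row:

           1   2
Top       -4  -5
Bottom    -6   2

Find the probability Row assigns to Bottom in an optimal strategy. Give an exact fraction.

Row minima: Top → -5, Bottom → -6; maximin = -5.
Column maxima: 1 → -4, 2 → 2; minimax = -4.
-5 ≠ -4, so there is no saddle point; optimal play is mixed.
Let Row play Top with probability p. Expected payoff against 1: (-4)p + (-6)(1−p) = 2p − 6; against 2: (-5)p + 2(1−p) = −7p + 2.
Setting these equal: 2p − 6 = −7p + 2 ⇒ 9p = 8 ⇒ p = 8/9, and the value is (2)·(8/9) − 6 = -38/9.
For Column: with q = P(1), equating Top's and Bottom's payoffs gives q − 5 = −8q + 2 ⇒ q = 7/9.

1/9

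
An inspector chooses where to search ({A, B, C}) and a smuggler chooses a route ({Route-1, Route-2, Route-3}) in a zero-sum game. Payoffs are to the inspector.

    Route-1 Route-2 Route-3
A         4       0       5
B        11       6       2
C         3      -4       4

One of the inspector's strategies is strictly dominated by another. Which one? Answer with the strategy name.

C

A gives a strictly higher payoff than C against every column: 4 > 3, 0 > -4, 5 > 4.
So C is strictly dominated and the inspector never plays it.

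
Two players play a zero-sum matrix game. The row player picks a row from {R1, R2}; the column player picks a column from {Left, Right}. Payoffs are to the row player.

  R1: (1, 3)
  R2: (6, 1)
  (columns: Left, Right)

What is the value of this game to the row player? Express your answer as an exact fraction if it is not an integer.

17/7

Row minima: R1 → 1, R2 → 1; maximin = 1.
Column maxima: Left → 6, Right → 3; minimax = 3.
1 ≠ 3, so there is no saddle point; optimal play is mixed.
Let the row player play R1 with probability p. Expected payoff against Left: 1p + 6(1−p) = −5p + 6; against Right: 3p + 1(1−p) = 2p + 1.
Setting these equal: −5p + 6 = 2p + 1 ⇒ −7p = -5 ⇒ p = 5/7, and the value is (-5)·(5/7) + 6 = 17/7.
For the column player: with q = P(Left), equating R1's and R2's payoffs gives −2q + 3 = 5q + 1 ⇒ q = 2/7.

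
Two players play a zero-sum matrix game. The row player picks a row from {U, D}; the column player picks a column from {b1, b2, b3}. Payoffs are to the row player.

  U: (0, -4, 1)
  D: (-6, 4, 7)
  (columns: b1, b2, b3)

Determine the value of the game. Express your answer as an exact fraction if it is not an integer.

Row minima: U → -4, D → -6; maximin = -4.
Column maxima: b1 → 0, b2 → 4, b3 → 7; minimax = 0.
-4 ≠ 0, so there is no saddle point; optimal play is mixed.
b3 is strictly dominated by b1 (it gives the row player strictly more in every row), so the column player never plays it.
On the remaining 2×2 (U, D vs b1, b2):
Let the row player play U with probability p. Expected payoff against b1: 0p + (-6)(1−p) = 6p − 6; against b2: (-4)p + 4(1−p) = −8p + 4.
Setting these equal: 6p − 6 = −8p + 4 ⇒ 14p = 10 ⇒ p = 5/7, and the value is (6)·(5/7) − 6 = -12/7.
For the column player: with q = P(b1), equating U's and D's payoffs gives 4q − 4 = −10q + 4 ⇒ q = 4/7.

-12/7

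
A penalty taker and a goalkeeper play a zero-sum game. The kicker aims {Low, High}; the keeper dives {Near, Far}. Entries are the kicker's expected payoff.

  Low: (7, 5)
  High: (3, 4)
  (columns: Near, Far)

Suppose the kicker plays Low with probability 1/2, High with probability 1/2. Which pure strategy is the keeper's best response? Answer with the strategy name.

Far

If the keeper plays Near, the kicker's expected payoff is (1/2)·7 + (1/2)·3 = 5.
If the keeper plays Far, the kicker's expected payoff is (1/2)·5 + (1/2)·4 = 9/2.
The keeper minimizes the kicker's payoff; the smallest is 9/2, so the best response is Far.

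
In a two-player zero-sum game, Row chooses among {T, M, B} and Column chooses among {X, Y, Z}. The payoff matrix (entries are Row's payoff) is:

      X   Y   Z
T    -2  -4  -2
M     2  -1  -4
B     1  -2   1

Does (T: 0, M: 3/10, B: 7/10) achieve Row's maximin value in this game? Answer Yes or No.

No

Against X this mix gives (3/10)·2 + (7/10)·1 = 13/10.
Against Y this mix gives (3/10)·(-1) + (7/10)·(-2) = -17/10.
Against Z this mix gives (3/10)·(-4) + (7/10)·1 = -1/2.
Column will play Y, holding Row to -17/10. Shifting weight toward the row that does better against Y would raise this floor (the equalizing mix achieves -3/2 against both Y and Z), so the proposed strategy is not optimal.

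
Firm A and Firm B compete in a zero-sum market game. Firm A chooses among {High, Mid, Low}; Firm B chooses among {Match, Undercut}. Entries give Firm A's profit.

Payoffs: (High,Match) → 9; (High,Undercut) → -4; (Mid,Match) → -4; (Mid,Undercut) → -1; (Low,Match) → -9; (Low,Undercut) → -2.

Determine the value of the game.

Row minima: High → -4, Mid → -4, Low → -9; maximin = -4.
Column maxima: Match → 9, Undercut → -1; minimax = -1.
-4 ≠ -1, so there is no saddle point; optimal play is mixed.
Low is strictly dominated by Mid, so Firm A never plays it.
On the remaining 2×2 (High, Mid vs Match, Undercut):
Let Firm A play High with probability p. Expected payoff against Match: 9p + (-4)(1−p) = 13p − 4; against Undercut: (-4)p + (-1)(1−p) = −3p − 1.
Setting these equal: 13p − 4 = −3p − 1 ⇒ 16p = 3 ⇒ p = 3/16, and the value is (13)·(3/16) − 4 = -25/16.
For Firm B: with q = P(Match), equating High's and Mid's payoffs gives 13q − 4 = −3q − 1 ⇒ q = 3/16.

-25/16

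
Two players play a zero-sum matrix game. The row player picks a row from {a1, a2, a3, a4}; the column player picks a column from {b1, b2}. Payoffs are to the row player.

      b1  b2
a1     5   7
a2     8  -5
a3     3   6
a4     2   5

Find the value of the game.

27/5

Row minima: a1 → 5, a2 → -5, a3 → 3, a4 → 2; maximin = 5.
Column maxima: b1 → 8, b2 → 7; minimax = 7.
5 ≠ 7, so there is no saddle point; optimal play is mixed.
a3 is strictly dominated by a1, so the row player never plays it.
a4 is strictly dominated by a1, so the row player never plays it.
On the remaining 2×2 (a1, a2 vs b1, b2):
Let the row player play a1 with probability p. Expected payoff against b1: 5p + 8(1−p) = −3p + 8; against b2: 7p + (-5)(1−p) = 12p − 5.
Setting these equal: −3p + 8 = 12p − 5 ⇒ −15p = -13 ⇒ p = 13/15, and the value is (-3)·(13/15) + 8 = 27/5.
For the column player: with q = P(b1), equating a1's and a2's payoffs gives −2q + 7 = 13q − 5 ⇒ q = 4/5.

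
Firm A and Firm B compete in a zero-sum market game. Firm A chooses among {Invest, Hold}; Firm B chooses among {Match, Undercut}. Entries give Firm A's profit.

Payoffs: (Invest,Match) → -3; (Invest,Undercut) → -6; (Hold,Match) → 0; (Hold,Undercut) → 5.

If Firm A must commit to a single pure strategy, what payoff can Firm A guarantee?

Row minima: Invest → -6, Hold → 0.
The best of these is 0.

0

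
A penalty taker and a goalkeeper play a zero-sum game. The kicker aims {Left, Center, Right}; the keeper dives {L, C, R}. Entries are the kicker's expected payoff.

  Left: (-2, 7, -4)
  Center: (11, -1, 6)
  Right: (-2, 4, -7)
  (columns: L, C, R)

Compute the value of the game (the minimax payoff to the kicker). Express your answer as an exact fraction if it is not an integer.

19/9

Row minima: Left → -4, Center → -1, Right → -7; maximin = -1.
Column maxima: L → 11, C → 7, R → 6; minimax = 6.
-1 ≠ 6, so there is no saddle point; optimal play is mixed.
L is strictly dominated by R (it gives the kicker strictly more in every row), so the keeper never plays it.
With L eliminated, Right is strictly dominated by Left (Left gives the kicker strictly more in every remaining column), so the kicker never plays it.
On the remaining 2×2 (Left, Center vs C, R):
Let the kicker play Left with probability p. Expected payoff against C: 7p + (-1)(1−p) = 8p − 1; against R: (-4)p + 6(1−p) = −10p + 6.
Setting these equal: 8p − 1 = −10p + 6 ⇒ 18p = 7 ⇒ p = 7/18, and the value is (8)·(7/18) − 1 = 19/9.
For the keeper: with q = P(C), equating Left's and Center's payoffs gives 11q − 4 = −7q + 6 ⇒ q = 5/9.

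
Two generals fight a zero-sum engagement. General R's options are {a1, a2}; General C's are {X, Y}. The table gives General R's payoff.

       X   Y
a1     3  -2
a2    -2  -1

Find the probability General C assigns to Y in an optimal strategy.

5/6

Row minima: a1 → -2, a2 → -2; maximin = -2.
Column maxima: X → 3, Y → -1; minimax = -1.
-2 ≠ -1, so there is no saddle point; optimal play is mixed.
Let General R play a1 with probability p. Expected payoff against X: 3p + (-2)(1−p) = 5p − 2; against Y: (-2)p + (-1)(1−p) = −p − 1.
Setting these equal: 5p − 2 = −p − 1 ⇒ 6p = 1 ⇒ p = 1/6, and the value is (5)·(1/6) − 2 = -7/6.
For General C: with q = P(X), equating a1's and a2's payoffs gives 5q − 2 = −q − 1 ⇒ q = 1/6.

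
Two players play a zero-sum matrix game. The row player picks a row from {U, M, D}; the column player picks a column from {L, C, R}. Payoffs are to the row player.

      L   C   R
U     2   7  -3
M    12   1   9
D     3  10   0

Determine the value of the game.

5

Row minima: U → -3, M → 1, D → 0; maximin = 1.
Column maxima: L → 12, C → 10, R → 9; minimax = 9.
1 ≠ 9, so there is no saddle point; optimal play is mixed.
U is strictly dominated by D, so the row player never plays it.
L is strictly dominated by R (it gives the row player strictly more in every row), so the column player never plays it.
On the remaining 2×2 (M, D vs C, R):
Let the row player play M with probability p. Expected payoff against C: 1p + 10(1−p) = −9p + 10; against R: 9p + 0(1−p) = 9p.
Setting these equal: −9p + 10 = 9p ⇒ −18p = -10 ⇒ p = 5/9, and the value is (-9)·(5/9) + 10 = 5.
For the column player: with q = P(C), equating M's and D's payoffs gives −8q + 9 = 10q ⇒ q = 1/2.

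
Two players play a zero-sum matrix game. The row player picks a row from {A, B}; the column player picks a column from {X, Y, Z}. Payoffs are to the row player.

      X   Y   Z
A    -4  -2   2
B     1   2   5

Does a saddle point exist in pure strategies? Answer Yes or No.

Row minima: A → -4, B → 1; maximin = 1.
Column maxima: X → 1, Y → 2, Z → 5; minimax = 1.
maximin = minimax = 1, so a saddle point exists.

Yes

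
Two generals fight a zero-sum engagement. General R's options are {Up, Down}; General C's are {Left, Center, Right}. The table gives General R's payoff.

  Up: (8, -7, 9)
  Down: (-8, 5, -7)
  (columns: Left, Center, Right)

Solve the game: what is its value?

-4/7

Row minima: Up → -7, Down → -8; maximin = -7.
Column maxima: Left → 8, Center → 5, Right → 9; minimax = 5.
-7 ≠ 5, so there is no saddle point; optimal play is mixed.
Right is strictly dominated by Left (it gives General R strictly more in every row), so General C never plays it.
On the remaining 2×2 (Up, Down vs Left, Center):
Let General R play Up with probability p. Expected payoff against Left: 8p + (-8)(1−p) = 16p − 8; against Center: (-7)p + 5(1−p) = −12p + 5.
Setting these equal: 16p − 8 = −12p + 5 ⇒ 28p = 13 ⇒ p = 13/28, and the value is (16)·(13/28) − 8 = -4/7.
For General C: with q = P(Left), equating Up's and Down's payoffs gives 15q − 7 = −13q + 5 ⇒ q = 3/7.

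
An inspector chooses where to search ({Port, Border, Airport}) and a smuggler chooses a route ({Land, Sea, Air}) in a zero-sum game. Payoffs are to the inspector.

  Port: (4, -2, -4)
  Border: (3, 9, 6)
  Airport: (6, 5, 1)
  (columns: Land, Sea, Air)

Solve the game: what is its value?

Row minima: Port → -4, Border → 3, Airport → 1; maximin = 3.
Column maxima: Land → 6, Sea → 9, Air → 6; minimax = 6.
3 ≠ 6, so there is no saddle point; optimal play is mixed.
Port is strictly dominated by Airport, so the inspector never plays it.
Sea is strictly dominated by Air (it gives the inspector strictly more in every row), so the smuggler never plays it.
On the remaining 2×2 (Border, Airport vs Land, Air):
Let the inspector play Border with probability p. Expected payoff against Land: 3p + 6(1−p) = −3p + 6; against Air: 6p + 1(1−p) = 5p + 1.
Setting these equal: −3p + 6 = 5p + 1 ⇒ −8p = -5 ⇒ p = 5/8, and the value is (-3)·(5/8) + 6 = 33/8.
For the smuggler: with q = P(Land), equating Border's and Airport's payoffs gives −3q + 6 = 5q + 1 ⇒ q = 5/8.

33/8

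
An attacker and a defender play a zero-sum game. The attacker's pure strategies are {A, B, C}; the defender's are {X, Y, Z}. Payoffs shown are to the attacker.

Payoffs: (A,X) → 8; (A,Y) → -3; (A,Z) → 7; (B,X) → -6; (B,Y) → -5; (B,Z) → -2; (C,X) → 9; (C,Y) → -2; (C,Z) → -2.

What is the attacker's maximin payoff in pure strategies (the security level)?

-2

Row minima: A → -3, B → -6, C → -2.
The best of these is -2.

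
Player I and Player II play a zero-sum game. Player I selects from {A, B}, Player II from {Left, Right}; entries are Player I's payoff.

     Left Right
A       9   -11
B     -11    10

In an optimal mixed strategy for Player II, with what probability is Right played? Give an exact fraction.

20/41

Row minima: A → -11, B → -11; maximin = -11.
Column maxima: Left → 9, Right → 10; minimax = 9.
-11 ≠ 9, so there is no saddle point; optimal play is mixed.
Let Player I play A with probability p. Expected payoff against Left: 9p + (-11)(1−p) = 20p − 11; against Right: (-11)p + 10(1−p) = −21p + 10.
Setting these equal: 20p − 11 = −21p + 10 ⇒ 41p = 21 ⇒ p = 21/41, and the value is (20)·(21/41) − 11 = -31/41.
For Player II: with q = P(Left), equating A's and B's payoffs gives 20q − 11 = −21q + 10 ⇒ q = 21/41.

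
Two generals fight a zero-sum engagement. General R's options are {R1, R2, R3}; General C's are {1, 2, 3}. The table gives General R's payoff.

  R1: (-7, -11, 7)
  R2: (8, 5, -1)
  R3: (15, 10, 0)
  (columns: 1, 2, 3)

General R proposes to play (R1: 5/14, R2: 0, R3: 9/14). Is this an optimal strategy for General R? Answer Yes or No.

Against 1 this mix gives (5/14)·(-7) + (9/14)·15 = 50/7.
Against 2 this mix gives (5/14)·(-11) + (9/14)·10 = 5/2.
Against 3 this mix gives (5/14)·7 + (9/14)·0 = 5/2.
All of General C's active replies (2, 3) yield 5/2, and no column does worse for General R. The mix makes General C indifferent and guarantees 5/2, so it is optimal.

Yes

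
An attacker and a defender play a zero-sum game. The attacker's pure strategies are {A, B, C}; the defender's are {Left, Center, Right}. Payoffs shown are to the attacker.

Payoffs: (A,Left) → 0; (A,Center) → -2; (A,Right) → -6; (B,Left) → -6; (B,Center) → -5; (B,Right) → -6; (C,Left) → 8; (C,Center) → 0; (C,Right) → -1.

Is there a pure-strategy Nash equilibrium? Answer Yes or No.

Yes

Row minima: A → -6, B → -6, C → -1; maximin = -1.
Column maxima: Left → 8, Center → 0, Right → -1; minimax = -1.
maximin = minimax = -1, so a saddle point exists.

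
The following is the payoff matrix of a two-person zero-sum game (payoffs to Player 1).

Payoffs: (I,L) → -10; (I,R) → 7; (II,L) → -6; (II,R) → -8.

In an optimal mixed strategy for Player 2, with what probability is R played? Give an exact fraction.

4/19

Row minima: I → -10, II → -8; maximin = -8.
Column maxima: L → -6, R → 7; minimax = -6.
-8 ≠ -6, so there is no saddle point; optimal play is mixed.
Let Player 1 play I with probability p. Expected payoff against L: (-10)p + (-6)(1−p) = −4p − 6; against R: 7p + (-8)(1−p) = 15p − 8.
Setting these equal: −4p − 6 = 15p − 8 ⇒ −19p = -2 ⇒ p = 2/19, and the value is (-4)·(2/19) − 6 = -122/19.
For Player 2: with q = P(L), equating I's and II's payoffs gives −17q + 7 = 2q − 8 ⇒ q = 15/19.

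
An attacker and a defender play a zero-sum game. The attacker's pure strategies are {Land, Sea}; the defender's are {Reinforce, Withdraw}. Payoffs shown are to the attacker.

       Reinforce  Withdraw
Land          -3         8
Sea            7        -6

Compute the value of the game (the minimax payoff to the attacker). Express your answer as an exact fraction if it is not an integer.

Row minima: Land → -3, Sea → -6; maximin = -3.
Column maxima: Reinforce → 7, Withdraw → 8; minimax = 7.
-3 ≠ 7, so there is no saddle point; optimal play is mixed.
Let the attacker play Land with probability p. Expected payoff against Reinforce: (-3)p + 7(1−p) = −10p + 7; against Withdraw: 8p + (-6)(1−p) = 14p − 6.
Setting these equal: −10p + 7 = 14p − 6 ⇒ −24p = -13 ⇒ p = 13/24, and the value is (-10)·(13/24) + 7 = 19/12.
For the defender: with q = P(Reinforce), equating Land's and Sea's payoffs gives −11q + 8 = 13q − 6 ⇒ q = 7/12.

19/12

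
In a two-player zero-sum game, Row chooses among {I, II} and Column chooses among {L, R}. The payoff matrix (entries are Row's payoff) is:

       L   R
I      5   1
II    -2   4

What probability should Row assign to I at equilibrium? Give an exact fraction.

3/5

Row minima: I → 1, II → -2; maximin = 1.
Column maxima: L → 5, R → 4; minimax = 4.
1 ≠ 4, so there is no saddle point; optimal play is mixed.
Let Row play I with probability p. Expected payoff against L: 5p + (-2)(1−p) = 7p − 2; against R: 1p + 4(1−p) = −3p + 4.
Setting these equal: 7p − 2 = −3p + 4 ⇒ 10p = 6 ⇒ p = 3/5, and the value is (7)·(3/5) − 2 = 11/5.
For Column: with q = P(L), equating I's and II's payoffs gives 4q + 1 = −6q + 4 ⇒ q = 3/10.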